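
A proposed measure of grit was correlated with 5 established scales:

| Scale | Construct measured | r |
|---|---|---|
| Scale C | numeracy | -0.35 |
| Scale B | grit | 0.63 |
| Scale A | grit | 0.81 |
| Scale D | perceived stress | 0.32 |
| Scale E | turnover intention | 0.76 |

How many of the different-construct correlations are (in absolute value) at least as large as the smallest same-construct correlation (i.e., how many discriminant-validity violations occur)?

Convergent (same construct = grit): Scale B, Scale A.
Smallest convergent = 0.63. Discriminant |r|: 0.35, 0.32, 0.76; count ≥ 0.63 → 1.

1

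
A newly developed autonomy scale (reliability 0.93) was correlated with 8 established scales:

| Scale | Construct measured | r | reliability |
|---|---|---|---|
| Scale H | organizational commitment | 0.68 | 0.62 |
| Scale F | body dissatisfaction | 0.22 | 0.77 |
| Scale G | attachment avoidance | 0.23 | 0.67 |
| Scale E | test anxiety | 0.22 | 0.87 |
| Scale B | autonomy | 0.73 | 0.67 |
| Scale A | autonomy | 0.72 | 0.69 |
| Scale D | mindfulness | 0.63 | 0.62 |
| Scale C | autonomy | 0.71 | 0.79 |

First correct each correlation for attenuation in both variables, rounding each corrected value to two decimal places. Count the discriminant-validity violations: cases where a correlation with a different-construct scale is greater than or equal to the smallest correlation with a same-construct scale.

Disattenuated r (r / √(r_scale · r_new)):
  Scale H (disc): 0.68 / √(0.62·0.93) = 0.90
  Scale F (disc): 0.22 / √(0.77·0.93) = 0.26
  Scale G (disc): 0.23 / √(0.67·0.93) = 0.29
  Scale E (disc): 0.22 / √(0.87·0.93) = 0.24
  Scale B (conv): 0.73 / √(0.67·0.93) = 0.92
  Scale A (conv): 0.72 / √(0.69·0.93) = 0.90
  Scale D (disc): 0.63 / √(0.62·0.93) = 0.83
  Scale C (conv): 0.71 / √(0.79·0.93) = 0.83
Smallest convergent = 0.83. Discriminant values: 0.90, 0.26, 0.29, 0.24, 0.83; count ≥ 0.83 → 2.

2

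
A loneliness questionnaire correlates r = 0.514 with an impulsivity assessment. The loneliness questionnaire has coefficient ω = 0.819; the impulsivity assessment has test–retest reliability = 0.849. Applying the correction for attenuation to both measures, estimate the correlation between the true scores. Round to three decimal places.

r_true = r_obs / √(r_xx · r_yy) = 0.514 / √(0.819 × 0.849) = 0.514 / √0.695331 = 0.514 / 0.8339 ≈ 0.616.

0.616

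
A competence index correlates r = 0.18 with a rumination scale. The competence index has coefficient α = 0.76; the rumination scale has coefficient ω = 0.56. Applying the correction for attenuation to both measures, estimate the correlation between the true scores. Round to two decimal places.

r_true = r_obs / √(r_xx · r_yy) = 0.18 / √(0.76 × 0.56) = 0.18 / √0.4256 = 0.18 / 0.6524 ≈ 0.28.

0.28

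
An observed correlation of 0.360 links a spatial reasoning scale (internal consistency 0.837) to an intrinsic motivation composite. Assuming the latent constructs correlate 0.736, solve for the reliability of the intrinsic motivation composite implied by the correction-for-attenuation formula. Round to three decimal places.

0.286

r_true = r_obs / √(r_xx · r_yy) ⇒ 0.736 = 0.360 / √(0.837 · r_yy).
√(0.837 · r_yy) = 0.360 / 0.736 = 0.4891; 0.837 · r_yy = 0.2392; r_yy = 0.2392 / 0.837 ≈ 0.286.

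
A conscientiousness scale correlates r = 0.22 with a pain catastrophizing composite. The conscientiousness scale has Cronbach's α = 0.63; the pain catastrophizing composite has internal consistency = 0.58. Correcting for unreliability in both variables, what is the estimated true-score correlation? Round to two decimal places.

0.36

r_true = r_obs / √(r_xx · r_yy) = 0.22 / √(0.63 × 0.58) = 0.22 / √0.3654 = 0.22 / 0.6045 ≈ 0.36.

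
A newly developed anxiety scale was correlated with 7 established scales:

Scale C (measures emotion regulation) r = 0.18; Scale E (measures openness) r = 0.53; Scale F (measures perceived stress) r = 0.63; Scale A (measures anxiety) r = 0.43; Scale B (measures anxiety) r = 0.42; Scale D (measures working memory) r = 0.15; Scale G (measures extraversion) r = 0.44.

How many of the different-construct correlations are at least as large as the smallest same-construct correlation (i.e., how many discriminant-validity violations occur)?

Convergent (same construct = anxiety): Scale A, Scale B.
Smallest convergent = 0.42. Discriminant values: 0.18, 0.53, 0.63, 0.15, 0.44; count ≥ 0.42 → 3.

3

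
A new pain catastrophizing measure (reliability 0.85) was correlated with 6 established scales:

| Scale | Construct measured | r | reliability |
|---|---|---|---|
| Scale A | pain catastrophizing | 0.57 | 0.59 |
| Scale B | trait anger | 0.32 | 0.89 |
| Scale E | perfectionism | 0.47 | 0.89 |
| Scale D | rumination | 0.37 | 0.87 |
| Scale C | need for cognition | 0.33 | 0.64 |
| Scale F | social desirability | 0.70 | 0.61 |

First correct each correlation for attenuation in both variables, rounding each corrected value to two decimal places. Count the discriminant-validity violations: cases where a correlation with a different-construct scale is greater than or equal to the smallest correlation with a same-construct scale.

1

Disattenuated r (r / √(r_scale · r_new)):
  Scale A (conv): 0.57 / √(0.59·0.85) = 0.80
  Scale B (disc): 0.32 / √(0.89·0.85) = 0.37
  Scale E (disc): 0.47 / √(0.89·0.85) = 0.54
  Scale D (disc): 0.37 / √(0.87·0.85) = 0.43
  Scale C (disc): 0.33 / √(0.64·0.85) = 0.45
  Scale F (disc): 0.70 / √(0.61·0.85) = 0.97
Smallest convergent = 0.80. Discriminant values: 0.37, 0.54, 0.43, 0.45, 0.97; count ≥ 0.80 → 1.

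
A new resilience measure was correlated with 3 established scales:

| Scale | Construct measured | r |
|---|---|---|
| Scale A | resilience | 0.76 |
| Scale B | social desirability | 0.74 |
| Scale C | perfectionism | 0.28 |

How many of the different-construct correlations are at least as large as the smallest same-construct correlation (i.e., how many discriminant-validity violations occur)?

Convergent (same construct = resilience): Scale A.
Smallest convergent = 0.76. Discriminant values: 0.74, 0.28; count ≥ 0.76 → 0.

0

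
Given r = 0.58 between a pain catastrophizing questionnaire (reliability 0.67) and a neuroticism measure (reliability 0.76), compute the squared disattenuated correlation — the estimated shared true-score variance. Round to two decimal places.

0.66

Disattenuated r = 0.58 / √(0.67 × 0.76) = 0.58 / 0.7136 = 0.8128.
Shared true-score variance = 0.8128² = 0.6606 ≈ 0.66.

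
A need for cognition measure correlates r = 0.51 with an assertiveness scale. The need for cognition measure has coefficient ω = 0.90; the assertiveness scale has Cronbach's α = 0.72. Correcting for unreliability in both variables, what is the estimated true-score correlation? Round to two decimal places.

0.63

r_true = r_obs / √(r_xx · r_yy) = 0.51 / √(0.90 × 0.72) = 0.51 / √0.6480 = 0.51 / 0.8050 ≈ 0.63.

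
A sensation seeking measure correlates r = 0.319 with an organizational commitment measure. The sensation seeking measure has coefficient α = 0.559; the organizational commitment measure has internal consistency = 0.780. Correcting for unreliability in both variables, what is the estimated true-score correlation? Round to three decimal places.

r_true = r_obs / √(r_xx · r_yy) = 0.319 / √(0.559 × 0.780) = 0.319 / √0.436020 = 0.319 / 0.6603 ≈ 0.483.

0.483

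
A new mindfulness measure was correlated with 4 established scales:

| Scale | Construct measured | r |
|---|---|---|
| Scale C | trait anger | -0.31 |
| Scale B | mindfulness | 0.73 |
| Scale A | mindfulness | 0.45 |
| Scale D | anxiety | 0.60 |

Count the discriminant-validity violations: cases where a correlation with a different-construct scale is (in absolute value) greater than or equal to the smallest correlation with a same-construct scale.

1

Convergent (same construct = mindfulness): Scale B, Scale A.
Smallest convergent = 0.45. Discriminant |r|: 0.31, 0.60; count ≥ 0.45 → 1.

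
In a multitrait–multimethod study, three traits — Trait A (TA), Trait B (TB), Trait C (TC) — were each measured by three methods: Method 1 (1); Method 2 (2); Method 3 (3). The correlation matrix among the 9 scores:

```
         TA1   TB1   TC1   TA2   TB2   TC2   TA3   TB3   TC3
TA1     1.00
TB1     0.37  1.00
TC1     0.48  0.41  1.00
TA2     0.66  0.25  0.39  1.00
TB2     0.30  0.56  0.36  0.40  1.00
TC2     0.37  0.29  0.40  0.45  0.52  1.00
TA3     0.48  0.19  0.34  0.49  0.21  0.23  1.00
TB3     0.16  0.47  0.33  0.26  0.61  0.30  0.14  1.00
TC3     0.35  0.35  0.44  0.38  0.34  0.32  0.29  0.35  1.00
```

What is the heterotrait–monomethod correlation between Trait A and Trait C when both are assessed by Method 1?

0.48

Different traits, same method: r(TA1, TC1) = 0.48.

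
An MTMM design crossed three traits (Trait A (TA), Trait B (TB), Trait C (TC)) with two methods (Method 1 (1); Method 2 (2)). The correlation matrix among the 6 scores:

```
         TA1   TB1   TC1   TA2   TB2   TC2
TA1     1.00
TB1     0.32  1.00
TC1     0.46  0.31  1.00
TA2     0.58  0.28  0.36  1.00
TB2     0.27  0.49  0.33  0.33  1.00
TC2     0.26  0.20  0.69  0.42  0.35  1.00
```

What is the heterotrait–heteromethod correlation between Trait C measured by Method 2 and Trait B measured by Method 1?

0.20

Different traits and methods: r(TC2, TB1) = 0.20.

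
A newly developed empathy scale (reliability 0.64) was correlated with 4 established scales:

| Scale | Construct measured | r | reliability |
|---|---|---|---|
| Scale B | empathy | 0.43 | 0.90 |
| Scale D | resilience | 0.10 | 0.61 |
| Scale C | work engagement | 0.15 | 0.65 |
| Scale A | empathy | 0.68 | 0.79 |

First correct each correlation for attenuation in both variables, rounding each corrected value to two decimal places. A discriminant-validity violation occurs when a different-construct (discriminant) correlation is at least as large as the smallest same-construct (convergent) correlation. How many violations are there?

0

Disattenuated r (r / √(r_scale · r_new)):
  Scale B (conv): 0.43 / √(0.90·0.64) = 0.57
  Scale D (disc): 0.10 / √(0.61·0.64) = 0.16
  Scale C (disc): 0.15 / √(0.65·0.64) = 0.23
  Scale A (conv): 0.68 / √(0.79·0.64) = 0.96
Smallest convergent = 0.57. Discriminant values: 0.16, 0.23; count ≥ 0.57 → 0.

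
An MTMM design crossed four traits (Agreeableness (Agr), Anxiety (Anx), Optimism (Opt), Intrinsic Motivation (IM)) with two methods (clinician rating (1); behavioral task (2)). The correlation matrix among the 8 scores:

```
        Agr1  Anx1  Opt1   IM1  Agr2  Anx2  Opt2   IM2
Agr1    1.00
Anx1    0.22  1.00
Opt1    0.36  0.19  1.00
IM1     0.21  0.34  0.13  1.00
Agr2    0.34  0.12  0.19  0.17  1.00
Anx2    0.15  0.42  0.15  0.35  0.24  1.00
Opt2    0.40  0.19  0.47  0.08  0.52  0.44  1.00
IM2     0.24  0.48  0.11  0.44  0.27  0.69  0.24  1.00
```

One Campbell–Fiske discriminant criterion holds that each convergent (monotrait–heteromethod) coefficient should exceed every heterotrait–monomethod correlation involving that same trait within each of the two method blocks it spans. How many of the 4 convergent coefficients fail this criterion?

4

Convergent coefficients and their comparison sets:
Agr (methods 1·2): 0.34 vs {0.22, 0.24, 0.36, 0.52, 0.21, 0.27} → fail.
Anx (methods 1·2): 0.42 vs {0.22, 0.24, 0.19, 0.44, 0.34, 0.69} → fail.
Opt (methods 1·2): 0.47 vs {0.36, 0.52, 0.19, 0.44, 0.13, 0.24} → fail.
IM (methods 1·2): 0.44 vs {0.21, 0.27, 0.34, 0.69, 0.13, 0.24} → fail.
4 of 4 fail.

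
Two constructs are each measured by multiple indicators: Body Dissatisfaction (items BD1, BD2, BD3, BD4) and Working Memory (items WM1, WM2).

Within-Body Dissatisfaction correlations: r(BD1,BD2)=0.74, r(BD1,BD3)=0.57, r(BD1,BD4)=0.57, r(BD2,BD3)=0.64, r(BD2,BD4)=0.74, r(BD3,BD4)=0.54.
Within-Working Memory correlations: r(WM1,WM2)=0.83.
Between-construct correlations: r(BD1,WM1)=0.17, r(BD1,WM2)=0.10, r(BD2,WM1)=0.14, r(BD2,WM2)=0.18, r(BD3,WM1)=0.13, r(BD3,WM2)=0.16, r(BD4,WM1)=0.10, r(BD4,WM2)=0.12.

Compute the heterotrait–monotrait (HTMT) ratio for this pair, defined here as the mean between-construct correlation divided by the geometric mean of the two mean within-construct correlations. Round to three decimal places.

Mean heterotrait r = 1.10/8 = 0.1375.
Mean within-BD = 3.80/6 = 0.6333; mean within-WM = 0.83/1 = 0.8300.
Geometric mean = √(0.6333 × 0.8300) = 0.7250.
HTMT = 0.1375 / 0.7250 = 0.190.

0.190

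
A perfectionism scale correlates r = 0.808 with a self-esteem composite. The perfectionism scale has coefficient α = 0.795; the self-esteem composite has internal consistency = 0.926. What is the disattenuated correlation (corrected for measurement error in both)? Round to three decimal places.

0.942

r_true = r_obs / √(r_xx · r_yy) = 0.808 / √(0.795 × 0.926) = 0.808 / √0.736170 = 0.808 / 0.8580 ≈ 0.942.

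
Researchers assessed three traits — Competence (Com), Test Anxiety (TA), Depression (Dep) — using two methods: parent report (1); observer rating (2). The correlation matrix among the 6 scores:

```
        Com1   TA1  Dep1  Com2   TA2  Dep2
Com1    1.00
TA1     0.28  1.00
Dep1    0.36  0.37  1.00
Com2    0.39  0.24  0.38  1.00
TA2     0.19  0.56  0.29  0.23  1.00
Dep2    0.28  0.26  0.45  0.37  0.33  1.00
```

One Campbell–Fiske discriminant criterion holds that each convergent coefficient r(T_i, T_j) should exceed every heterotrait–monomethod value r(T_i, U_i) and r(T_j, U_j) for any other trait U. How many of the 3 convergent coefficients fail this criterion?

0

Checking each validity diagonal entry against its comparison values:
Com (methods 1·2): 0.39 vs {0.28, 0.23, 0.36, 0.37} → pass.
TA (methods 1·2): 0.56 vs {0.28, 0.23, 0.37, 0.33} → pass.
Dep (methods 1·2): 0.45 vs {0.36, 0.37, 0.37, 0.33} → pass.
0 of 3 fail.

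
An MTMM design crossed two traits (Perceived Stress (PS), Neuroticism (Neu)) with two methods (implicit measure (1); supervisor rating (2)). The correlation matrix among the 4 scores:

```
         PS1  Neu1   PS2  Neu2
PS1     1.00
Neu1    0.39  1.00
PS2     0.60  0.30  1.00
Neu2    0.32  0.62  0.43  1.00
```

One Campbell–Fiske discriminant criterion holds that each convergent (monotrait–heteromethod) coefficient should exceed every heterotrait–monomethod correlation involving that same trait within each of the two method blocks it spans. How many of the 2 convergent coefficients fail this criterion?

0

Each convergent coefficient versus the relevant comparison correlations:
PS (methods 1·2): 0.60 vs {0.39, 0.43} → pass.
Neu (methods 1·2): 0.62 vs {0.39, 0.43} → pass.
0 of 2 fail.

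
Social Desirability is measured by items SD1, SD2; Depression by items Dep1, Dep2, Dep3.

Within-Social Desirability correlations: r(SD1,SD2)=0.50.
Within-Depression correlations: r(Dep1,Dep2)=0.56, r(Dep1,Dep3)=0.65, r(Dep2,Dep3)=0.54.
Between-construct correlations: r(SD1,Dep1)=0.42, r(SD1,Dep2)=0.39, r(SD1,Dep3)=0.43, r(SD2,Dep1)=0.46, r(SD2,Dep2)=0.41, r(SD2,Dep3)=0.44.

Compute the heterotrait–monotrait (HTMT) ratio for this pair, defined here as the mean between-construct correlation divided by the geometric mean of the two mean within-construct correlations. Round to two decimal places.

Mean heterotrait r = 2.55/6 = 0.4250.
Mean within-SD = 0.50/1 = 0.5000; mean within-Dep = 1.75/3 = 0.5833.
Geometric mean = √(0.5000 × 0.5833) = 0.5400.
HTMT = 0.4250 / 0.5400 = 0.79.

0.79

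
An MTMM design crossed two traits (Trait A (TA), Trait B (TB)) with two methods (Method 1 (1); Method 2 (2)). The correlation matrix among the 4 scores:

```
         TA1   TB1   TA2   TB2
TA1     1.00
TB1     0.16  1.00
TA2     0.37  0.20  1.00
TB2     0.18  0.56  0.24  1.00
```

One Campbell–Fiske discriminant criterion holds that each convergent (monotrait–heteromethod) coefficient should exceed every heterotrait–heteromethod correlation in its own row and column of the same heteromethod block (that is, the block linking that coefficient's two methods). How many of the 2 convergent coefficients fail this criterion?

0

Checking each validity diagonal entry against its comparison values:
TA (methods 1·2): 0.37 vs {0.18, 0.20} → pass.
TB (methods 1·2): 0.56 vs {0.20, 0.18} → pass.
0 of 2 fail.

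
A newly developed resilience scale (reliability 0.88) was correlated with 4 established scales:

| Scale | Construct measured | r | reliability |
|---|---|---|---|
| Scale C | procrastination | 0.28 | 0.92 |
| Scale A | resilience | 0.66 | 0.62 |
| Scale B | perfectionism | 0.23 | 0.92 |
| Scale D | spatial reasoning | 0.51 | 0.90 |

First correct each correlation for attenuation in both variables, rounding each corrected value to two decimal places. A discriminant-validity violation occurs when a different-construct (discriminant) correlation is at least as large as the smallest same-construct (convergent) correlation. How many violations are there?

0

Disattenuated r (r / √(r_scale · r_new)):
  Scale C (disc): 0.28 / √(0.92·0.88) = 0.31
  Scale A (conv): 0.66 / √(0.62·0.88) = 0.89
  Scale B (disc): 0.23 / √(0.92·0.88) = 0.26
  Scale D (disc): 0.51 / √(0.90·0.88) = 0.57
Smallest convergent = 0.89. Discriminant values: 0.31, 0.26, 0.57; count ≥ 0.89 → 0.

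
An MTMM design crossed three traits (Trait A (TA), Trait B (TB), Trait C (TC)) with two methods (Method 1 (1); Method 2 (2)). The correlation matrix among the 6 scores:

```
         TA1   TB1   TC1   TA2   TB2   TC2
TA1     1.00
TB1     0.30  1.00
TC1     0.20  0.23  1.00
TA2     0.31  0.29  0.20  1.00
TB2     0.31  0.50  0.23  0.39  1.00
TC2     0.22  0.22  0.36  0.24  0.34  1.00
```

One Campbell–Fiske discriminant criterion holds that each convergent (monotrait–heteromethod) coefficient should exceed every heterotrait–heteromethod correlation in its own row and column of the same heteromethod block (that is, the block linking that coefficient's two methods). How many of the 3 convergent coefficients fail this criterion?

Each convergent coefficient versus the relevant comparison correlations:
TA (methods 1·2): 0.31 vs {0.31, 0.29, 0.22, 0.20} → fail.
TB (methods 1·2): 0.50 vs {0.29, 0.31, 0.22, 0.23} → pass.
TC (methods 1·2): 0.36 vs {0.20, 0.22, 0.23, 0.22} → pass.
1 of 3 fail.

1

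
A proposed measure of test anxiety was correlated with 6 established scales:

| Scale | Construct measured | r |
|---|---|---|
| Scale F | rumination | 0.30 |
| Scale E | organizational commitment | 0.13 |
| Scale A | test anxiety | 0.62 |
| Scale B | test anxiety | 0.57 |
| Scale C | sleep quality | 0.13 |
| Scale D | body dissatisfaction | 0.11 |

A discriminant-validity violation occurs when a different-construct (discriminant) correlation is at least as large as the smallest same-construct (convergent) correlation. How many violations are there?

0

Convergent (same construct = test anxiety): Scale A, Scale B.
Smallest convergent = 0.57. Discriminant values: 0.30, 0.13, 0.13, 0.11; count ≥ 0.57 → 0.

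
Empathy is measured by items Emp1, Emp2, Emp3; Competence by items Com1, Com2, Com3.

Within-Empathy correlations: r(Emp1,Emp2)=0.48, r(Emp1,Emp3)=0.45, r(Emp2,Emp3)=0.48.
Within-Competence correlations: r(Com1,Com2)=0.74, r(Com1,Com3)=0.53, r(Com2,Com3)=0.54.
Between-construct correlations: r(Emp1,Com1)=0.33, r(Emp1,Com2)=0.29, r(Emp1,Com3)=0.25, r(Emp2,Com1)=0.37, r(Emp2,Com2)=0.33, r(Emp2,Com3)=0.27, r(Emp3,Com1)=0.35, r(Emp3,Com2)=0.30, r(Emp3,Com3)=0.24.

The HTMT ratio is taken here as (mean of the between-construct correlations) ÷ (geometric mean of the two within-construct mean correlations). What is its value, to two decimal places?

Mean between = 2.73/9 = 0.3033.
Mean within-Emp = 1.41/3 = 0.4700; mean within-Com = 1.81/3 = 0.6033.
Geometric mean = √(0.4700 × 0.6033) = 0.5325.
HTMT = 0.3033 / 0.5325 = 0.57.

0.57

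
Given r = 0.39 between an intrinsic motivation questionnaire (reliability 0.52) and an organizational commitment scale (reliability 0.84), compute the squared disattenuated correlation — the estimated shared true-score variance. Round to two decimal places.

0.35

Disattenuated r = 0.39 / √(0.52 × 0.84) = 0.39 / 0.6609 = 0.5901.
Shared true-score variance = 0.5901² = 0.3482 ≈ 0.35.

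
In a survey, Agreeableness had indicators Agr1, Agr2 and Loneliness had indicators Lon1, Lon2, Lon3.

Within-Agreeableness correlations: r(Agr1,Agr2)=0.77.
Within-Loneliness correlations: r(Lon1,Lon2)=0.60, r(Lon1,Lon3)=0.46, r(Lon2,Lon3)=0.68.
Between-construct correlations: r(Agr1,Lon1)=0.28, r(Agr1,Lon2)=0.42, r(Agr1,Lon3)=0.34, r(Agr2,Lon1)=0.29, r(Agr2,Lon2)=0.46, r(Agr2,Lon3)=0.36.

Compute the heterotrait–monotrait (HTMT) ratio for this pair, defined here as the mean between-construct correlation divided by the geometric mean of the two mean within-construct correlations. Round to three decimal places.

Mean heterotrait r = 2.15/6 = 0.3583.
Mean within-Agr = 0.77/1 = 0.7700; mean within-Lon = 1.74/3 = 0.5800.
Geometric mean = √(0.7700 × 0.5800) = 0.6683.
HTMT = 0.3583 / 0.6683 = 0.536.

0.536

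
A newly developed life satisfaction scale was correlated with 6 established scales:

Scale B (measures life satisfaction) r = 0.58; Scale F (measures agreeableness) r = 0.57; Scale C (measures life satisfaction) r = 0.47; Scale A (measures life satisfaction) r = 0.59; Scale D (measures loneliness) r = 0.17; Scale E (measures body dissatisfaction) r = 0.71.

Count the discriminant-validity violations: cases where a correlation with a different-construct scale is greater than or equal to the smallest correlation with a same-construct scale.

2

Convergent (same construct = life satisfaction): Scale B, Scale C, Scale A.
Smallest convergent = 0.47. Discriminant values: 0.57, 0.17, 0.71; count ≥ 0.47 → 2.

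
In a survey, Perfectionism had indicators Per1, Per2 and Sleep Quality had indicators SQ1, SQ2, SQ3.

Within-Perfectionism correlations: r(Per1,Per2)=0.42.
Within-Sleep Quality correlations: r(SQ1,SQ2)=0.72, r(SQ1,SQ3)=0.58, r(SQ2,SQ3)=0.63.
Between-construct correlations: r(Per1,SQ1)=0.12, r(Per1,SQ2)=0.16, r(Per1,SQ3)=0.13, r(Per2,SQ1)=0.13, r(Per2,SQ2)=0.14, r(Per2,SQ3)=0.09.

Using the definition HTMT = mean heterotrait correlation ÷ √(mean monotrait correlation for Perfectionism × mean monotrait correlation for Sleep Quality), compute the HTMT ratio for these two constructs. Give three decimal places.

0.247

Mean between = 0.77/6 = 0.1283.
Mean within-Per = 0.42/1 = 0.4200; mean within-SQ = 1.93/3 = 0.6433.
Geometric mean = √(0.4200 × 0.6433) = 0.5198.
HTMT = 0.1283 / 0.5198 = 0.247.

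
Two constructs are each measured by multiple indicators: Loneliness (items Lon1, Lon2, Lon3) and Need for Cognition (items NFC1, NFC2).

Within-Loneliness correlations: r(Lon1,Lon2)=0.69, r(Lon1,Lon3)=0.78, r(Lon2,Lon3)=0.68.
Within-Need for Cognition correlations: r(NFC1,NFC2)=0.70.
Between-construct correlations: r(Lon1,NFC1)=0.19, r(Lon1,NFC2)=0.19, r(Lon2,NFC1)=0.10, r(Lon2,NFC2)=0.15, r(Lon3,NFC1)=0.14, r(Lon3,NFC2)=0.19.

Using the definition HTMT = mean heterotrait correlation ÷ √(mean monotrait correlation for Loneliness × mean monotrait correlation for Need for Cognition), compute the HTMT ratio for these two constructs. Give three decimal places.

0.226

Mean between = 0.96/6 = 0.1600.
Mean within-Lon = 2.15/3 = 0.7167; mean within-NFC = 0.70/1 = 0.7000.
Geometric mean = √(0.7167 × 0.7000) = 0.7083.
HTMT = 0.1600 / 0.7083 = 0.226.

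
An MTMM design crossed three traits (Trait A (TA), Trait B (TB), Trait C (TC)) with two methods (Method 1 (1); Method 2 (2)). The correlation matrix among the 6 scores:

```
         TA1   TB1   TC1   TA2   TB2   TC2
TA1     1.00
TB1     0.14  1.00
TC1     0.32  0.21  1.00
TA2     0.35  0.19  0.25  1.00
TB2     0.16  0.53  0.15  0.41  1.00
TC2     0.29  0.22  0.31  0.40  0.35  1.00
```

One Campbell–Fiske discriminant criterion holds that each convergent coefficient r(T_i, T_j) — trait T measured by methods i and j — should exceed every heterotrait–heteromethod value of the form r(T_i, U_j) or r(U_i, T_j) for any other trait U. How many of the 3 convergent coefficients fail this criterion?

Checking each validity diagonal entry against its comparison values:
TA (methods 1·2): 0.35 vs {0.16, 0.19, 0.29, 0.25} → pass.
TB (methods 1·2): 0.53 vs {0.19, 0.16, 0.22, 0.15} → pass.
TC (methods 1·2): 0.31 vs {0.25, 0.29, 0.15, 0.22} → pass.
0 of 3 fail.

0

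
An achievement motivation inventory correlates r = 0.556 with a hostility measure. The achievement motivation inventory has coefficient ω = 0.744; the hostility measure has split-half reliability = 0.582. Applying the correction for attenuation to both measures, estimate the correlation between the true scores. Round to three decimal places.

r_true = r_obs / √(r_xx · r_yy) = 0.556 / √(0.744 × 0.582) = 0.556 / √0.433008 = 0.556 / 0.6580 ≈ 0.845.

0.845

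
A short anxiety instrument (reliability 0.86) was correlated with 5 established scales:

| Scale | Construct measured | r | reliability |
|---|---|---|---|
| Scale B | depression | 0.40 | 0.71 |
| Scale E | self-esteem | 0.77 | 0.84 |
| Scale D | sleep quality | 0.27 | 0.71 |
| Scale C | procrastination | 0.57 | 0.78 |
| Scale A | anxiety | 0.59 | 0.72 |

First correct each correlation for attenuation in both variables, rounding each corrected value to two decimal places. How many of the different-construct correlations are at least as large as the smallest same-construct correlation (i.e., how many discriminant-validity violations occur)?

1

Disattenuated r (r / √(r_scale · r_new)):
  Scale B (disc): 0.40 / √(0.71·0.86) = 0.51
  Scale E (disc): 0.77 / √(0.84·0.86) = 0.91
  Scale D (disc): 0.27 / √(0.71·0.86) = 0.35
  Scale C (disc): 0.57 / √(0.78·0.86) = 0.70
  Scale A (conv): 0.59 / √(0.72·0.86) = 0.75
Smallest convergent = 0.75. Discriminant values: 0.51, 0.91, 0.35, 0.70; count ≥ 0.75 → 1.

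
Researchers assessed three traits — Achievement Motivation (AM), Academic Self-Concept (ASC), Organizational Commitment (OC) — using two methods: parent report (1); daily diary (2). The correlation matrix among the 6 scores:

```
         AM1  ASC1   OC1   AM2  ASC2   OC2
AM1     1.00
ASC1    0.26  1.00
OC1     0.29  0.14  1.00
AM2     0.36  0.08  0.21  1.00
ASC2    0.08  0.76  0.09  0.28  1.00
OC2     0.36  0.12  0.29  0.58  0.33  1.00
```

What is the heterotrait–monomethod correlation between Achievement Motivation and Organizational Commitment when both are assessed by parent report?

0.29

Different traits, same method: r(AM1, OC1) = 0.29.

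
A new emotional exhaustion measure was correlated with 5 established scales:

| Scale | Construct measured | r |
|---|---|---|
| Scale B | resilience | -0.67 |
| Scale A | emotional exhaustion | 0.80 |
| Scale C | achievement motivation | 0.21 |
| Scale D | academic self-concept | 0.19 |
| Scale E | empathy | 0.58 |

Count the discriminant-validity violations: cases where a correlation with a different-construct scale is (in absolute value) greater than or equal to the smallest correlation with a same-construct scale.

Convergent (same construct = emotional exhaustion): Scale A.
Smallest convergent = 0.80. Discriminant |r|: 0.67, 0.21, 0.19, 0.58; count ≥ 0.80 → 0.

0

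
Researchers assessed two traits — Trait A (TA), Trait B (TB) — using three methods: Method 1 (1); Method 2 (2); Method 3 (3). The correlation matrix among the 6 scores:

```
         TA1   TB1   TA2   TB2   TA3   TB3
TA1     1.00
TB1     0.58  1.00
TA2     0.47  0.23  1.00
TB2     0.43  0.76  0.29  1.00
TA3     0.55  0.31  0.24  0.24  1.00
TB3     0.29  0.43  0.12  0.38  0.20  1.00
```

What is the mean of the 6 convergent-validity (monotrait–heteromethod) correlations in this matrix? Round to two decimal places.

Convergent values: 0.47, 0.55, 0.24, 0.76, 0.43, 0.38; mean = 2.83/6 = 0.47.

0.47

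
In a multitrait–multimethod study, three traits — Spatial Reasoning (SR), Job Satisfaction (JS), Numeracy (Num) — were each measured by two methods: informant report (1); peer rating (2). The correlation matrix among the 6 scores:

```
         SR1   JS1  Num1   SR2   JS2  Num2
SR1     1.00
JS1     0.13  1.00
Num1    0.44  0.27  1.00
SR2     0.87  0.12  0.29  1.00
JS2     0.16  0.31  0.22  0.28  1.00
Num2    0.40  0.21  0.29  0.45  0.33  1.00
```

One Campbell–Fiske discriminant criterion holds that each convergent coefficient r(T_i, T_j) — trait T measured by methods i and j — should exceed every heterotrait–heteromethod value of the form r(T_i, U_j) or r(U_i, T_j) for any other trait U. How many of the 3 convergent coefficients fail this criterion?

1

Checking each validity diagonal entry against its comparison values:
SR (methods 1·2): 0.87 vs {0.16, 0.12, 0.40, 0.29} → pass.
JS (methods 1·2): 0.31 vs {0.12, 0.16, 0.21, 0.22} → pass.
Num (methods 1·2): 0.29 vs {0.29, 0.40, 0.22, 0.21} → fail.
1 of 3 fail.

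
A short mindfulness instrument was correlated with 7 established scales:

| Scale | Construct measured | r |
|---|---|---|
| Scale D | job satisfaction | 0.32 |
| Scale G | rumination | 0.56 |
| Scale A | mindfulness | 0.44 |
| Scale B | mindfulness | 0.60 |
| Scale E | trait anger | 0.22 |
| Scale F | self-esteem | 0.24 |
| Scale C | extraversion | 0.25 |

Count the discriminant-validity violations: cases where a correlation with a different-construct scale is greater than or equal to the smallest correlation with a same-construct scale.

1

Convergent (same construct = mindfulness): Scale A, Scale B.
Smallest convergent = 0.44. Discriminant values: 0.32, 0.56, 0.22, 0.24, 0.25; count ≥ 0.44 → 1.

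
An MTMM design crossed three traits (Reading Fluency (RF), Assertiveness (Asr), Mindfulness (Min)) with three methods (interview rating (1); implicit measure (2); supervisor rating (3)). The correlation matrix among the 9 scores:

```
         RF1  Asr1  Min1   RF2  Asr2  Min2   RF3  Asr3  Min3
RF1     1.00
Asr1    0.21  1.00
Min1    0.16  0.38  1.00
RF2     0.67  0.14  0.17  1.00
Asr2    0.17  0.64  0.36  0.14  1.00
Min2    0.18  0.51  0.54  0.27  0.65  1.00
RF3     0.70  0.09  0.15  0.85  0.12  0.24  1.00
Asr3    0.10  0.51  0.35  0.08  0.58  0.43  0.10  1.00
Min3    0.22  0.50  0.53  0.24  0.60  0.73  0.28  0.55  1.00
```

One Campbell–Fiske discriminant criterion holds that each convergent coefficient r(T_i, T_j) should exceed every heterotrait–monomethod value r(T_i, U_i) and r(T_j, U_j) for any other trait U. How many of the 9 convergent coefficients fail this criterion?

5

Checking each validity diagonal entry against its comparison values:
RF (methods 1·2): 0.67 vs {0.21, 0.14, 0.16, 0.27} → pass.
RF (methods 1·3): 0.70 vs {0.21, 0.10, 0.16, 0.28} → pass.
RF (methods 2·3): 0.85 vs {0.14, 0.10, 0.27, 0.28} → pass.
Asr (methods 1·2): 0.64 vs {0.21, 0.14, 0.38, 0.65} → fail.
Asr (methods 1·3): 0.51 vs {0.21, 0.10, 0.38, 0.55} → fail.
Asr (methods 2·3): 0.58 vs {0.14, 0.10, 0.65, 0.55} → fail.
Min (methods 1·2): 0.54 vs {0.16, 0.27, 0.38, 0.65} → fail.
Min (methods 1·3): 0.53 vs {0.16, 0.28, 0.38, 0.55} → fail.
Min (methods 2·3): 0.73 vs {0.27, 0.28, 0.65, 0.55} → pass.
5 of 9 fail.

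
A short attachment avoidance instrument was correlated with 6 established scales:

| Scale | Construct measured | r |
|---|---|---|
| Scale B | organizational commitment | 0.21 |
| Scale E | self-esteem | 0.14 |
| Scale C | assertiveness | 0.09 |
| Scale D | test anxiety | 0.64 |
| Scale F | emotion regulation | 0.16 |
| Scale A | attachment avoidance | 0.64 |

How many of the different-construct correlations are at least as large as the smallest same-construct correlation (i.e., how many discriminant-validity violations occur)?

1

Convergent (same construct = attachment avoidance): Scale A.
Smallest convergent = 0.64. Discriminant values: 0.21, 0.14, 0.09, 0.64, 0.16; count ≥ 0.64 → 1.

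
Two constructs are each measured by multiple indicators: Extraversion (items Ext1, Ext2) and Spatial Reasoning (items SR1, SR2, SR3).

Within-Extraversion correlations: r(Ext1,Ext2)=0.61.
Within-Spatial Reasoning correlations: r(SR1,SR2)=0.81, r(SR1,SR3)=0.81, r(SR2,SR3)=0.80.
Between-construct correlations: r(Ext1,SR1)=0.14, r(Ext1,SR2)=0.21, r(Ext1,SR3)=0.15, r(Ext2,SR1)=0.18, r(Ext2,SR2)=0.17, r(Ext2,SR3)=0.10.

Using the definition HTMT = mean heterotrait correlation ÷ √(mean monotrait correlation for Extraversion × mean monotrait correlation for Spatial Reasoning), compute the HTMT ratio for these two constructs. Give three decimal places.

Between-construct mean = 0.95/6 = 0.1583.
Mean within-Ext = 0.61/1 = 0.6100; mean within-SR = 2.42/3 = 0.8067.
Geometric mean = √(0.6100 × 0.8067) = 0.7015.
HTMT = 0.1583 / 0.7015 = 0.226.

0.226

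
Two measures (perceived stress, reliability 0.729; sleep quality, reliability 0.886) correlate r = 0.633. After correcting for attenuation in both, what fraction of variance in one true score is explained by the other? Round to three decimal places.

Disattenuated r = 0.633 / √(0.729 × 0.886) = 0.633 / 0.8037 = 0.7876.
Shared true-score variance = 0.7876² = 0.6203 ≈ 0.620.

0.620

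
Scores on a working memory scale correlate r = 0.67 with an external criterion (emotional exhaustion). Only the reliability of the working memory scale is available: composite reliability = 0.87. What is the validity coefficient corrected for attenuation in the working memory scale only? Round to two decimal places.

0.72

Single correction: r_c = r_obs / √r_xx = 0.67 / √0.87 = 0.67 / 0.9327 ≈ 0.72.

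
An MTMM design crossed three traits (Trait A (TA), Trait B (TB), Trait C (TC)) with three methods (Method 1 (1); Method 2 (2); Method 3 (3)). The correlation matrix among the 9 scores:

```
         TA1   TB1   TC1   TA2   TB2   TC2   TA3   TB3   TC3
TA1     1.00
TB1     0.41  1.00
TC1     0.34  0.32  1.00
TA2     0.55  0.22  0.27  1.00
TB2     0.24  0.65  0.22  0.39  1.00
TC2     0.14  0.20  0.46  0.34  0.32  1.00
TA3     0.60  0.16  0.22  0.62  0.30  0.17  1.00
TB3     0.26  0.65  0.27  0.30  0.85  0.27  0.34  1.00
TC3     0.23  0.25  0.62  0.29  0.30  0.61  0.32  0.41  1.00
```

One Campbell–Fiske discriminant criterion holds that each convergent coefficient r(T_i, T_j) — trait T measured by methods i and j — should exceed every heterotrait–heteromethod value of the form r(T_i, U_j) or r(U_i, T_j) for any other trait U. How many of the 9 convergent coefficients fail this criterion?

Each convergent coefficient versus the relevant comparison correlations:
TA (methods 1·2): 0.55 vs {0.24, 0.22, 0.14, 0.27} → pass.
TA (methods 1·3): 0.60 vs {0.26, 0.16, 0.23, 0.22} → pass.
TA (methods 2·3): 0.62 vs {0.30, 0.30, 0.29, 0.17} → pass.
TB (methods 1·2): 0.65 vs {0.22, 0.24, 0.20, 0.22} → pass.
TB (methods 1·3): 0.65 vs {0.16, 0.26, 0.25, 0.27} → pass.
TB (methods 2·3): 0.85 vs {0.30, 0.30, 0.30, 0.27} → pass.
TC (methods 1·2): 0.46 vs {0.27, 0.14, 0.22, 0.20} → pass.
TC (methods 1·3): 0.62 vs {0.22, 0.23, 0.27, 0.25} → pass.
TC (methods 2·3): 0.61 vs {0.17, 0.29, 0.27, 0.30} → pass.
0 of 9 fail.

0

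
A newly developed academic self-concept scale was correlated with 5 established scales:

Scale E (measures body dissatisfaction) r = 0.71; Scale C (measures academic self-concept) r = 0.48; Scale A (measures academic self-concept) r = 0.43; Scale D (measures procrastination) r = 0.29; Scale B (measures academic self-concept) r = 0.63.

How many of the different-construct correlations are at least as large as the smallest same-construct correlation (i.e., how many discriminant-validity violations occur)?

Convergent (same construct = academic self-concept): Scale C, Scale A, Scale B.
Smallest convergent = 0.43. Discriminant values: 0.71, 0.29; count ≥ 0.43 → 1.

1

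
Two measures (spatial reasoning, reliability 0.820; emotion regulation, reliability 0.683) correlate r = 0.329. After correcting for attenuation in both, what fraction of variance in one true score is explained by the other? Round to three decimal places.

Disattenuated r = 0.329 / √(0.820 × 0.683) = 0.329 / 0.7484 = 0.4396.
Shared true-score variance = 0.4396² = 0.1932 ≈ 0.193.

0.193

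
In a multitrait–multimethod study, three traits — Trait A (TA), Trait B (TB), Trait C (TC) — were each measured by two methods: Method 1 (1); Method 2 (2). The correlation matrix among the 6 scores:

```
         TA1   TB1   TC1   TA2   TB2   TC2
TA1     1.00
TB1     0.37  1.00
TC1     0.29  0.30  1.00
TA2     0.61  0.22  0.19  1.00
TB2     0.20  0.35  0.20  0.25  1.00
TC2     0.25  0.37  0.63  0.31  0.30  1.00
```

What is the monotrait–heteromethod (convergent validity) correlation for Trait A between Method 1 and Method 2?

Same trait (TA), different methods: r(TA1, TA2) = 0.61.

0.61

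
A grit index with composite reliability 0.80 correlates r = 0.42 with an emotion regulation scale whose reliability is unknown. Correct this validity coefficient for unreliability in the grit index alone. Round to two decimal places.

0.47

Single correction: r_c = r_obs / √r_xx = 0.42 / √0.80 = 0.42 / 0.8944 ≈ 0.47.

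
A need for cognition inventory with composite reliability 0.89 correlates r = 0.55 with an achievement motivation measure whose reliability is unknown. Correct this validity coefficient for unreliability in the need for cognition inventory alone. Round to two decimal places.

0.58

Single correction: r_c = r_obs / √r_xx = 0.55 / √0.89 = 0.55 / 0.9434 ≈ 0.58.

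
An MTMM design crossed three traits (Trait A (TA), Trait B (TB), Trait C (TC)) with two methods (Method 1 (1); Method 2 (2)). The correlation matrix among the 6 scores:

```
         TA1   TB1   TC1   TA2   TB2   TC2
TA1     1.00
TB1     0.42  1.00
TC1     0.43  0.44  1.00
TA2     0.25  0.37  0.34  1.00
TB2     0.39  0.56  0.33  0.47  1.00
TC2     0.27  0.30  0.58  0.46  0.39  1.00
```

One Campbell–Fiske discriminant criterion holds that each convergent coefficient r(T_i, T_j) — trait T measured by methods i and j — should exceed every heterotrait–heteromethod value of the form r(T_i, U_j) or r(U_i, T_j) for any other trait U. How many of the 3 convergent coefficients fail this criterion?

1

Convergent coefficients and their comparison sets:
TA (methods 1·2): 0.25 vs {0.39, 0.37, 0.27, 0.34} → fail.
TB (methods 1·2): 0.56 vs {0.37, 0.39, 0.30, 0.33} → pass.
TC (methods 1·2): 0.58 vs {0.34, 0.27, 0.33, 0.30} → pass.
1 of 3 fail.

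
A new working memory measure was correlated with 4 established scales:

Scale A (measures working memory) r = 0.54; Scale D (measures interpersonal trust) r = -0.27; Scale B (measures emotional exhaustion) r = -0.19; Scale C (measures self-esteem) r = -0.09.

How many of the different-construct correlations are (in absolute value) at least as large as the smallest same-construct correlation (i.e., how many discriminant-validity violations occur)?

Convergent (same construct = working memory): Scale A.
Smallest convergent = 0.54. Discriminant |r|: 0.27, 0.19, 0.09; count ≥ 0.54 → 0.

0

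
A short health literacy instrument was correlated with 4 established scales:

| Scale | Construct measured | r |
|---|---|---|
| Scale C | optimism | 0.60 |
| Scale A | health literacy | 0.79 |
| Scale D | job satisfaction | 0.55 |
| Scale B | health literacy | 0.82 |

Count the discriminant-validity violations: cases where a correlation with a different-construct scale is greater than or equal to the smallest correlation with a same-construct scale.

0

Convergent (same construct = health literacy): Scale A, Scale B.
Smallest convergent = 0.79. Discriminant values: 0.60, 0.55; count ≥ 0.79 → 0.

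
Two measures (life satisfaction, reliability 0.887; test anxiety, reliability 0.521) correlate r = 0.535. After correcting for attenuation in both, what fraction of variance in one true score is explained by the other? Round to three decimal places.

Disattenuated r = 0.535 / √(0.887 × 0.521) = 0.535 / 0.6798 = 0.7870.
Shared true-score variance = 0.7870² = 0.6194 ≈ 0.619.

0.619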